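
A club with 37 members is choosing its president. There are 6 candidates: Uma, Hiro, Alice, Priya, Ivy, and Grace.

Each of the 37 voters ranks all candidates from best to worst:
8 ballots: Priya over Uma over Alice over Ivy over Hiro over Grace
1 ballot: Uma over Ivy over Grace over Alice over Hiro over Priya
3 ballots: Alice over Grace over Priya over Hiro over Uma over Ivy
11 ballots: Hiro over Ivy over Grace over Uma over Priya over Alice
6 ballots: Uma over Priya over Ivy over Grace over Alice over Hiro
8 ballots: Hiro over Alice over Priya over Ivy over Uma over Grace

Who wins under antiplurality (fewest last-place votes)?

Last-place votes: Uma 0, Hiro 6, Alice 11, Priya 1, Ivy 3, Grace 16.

Uma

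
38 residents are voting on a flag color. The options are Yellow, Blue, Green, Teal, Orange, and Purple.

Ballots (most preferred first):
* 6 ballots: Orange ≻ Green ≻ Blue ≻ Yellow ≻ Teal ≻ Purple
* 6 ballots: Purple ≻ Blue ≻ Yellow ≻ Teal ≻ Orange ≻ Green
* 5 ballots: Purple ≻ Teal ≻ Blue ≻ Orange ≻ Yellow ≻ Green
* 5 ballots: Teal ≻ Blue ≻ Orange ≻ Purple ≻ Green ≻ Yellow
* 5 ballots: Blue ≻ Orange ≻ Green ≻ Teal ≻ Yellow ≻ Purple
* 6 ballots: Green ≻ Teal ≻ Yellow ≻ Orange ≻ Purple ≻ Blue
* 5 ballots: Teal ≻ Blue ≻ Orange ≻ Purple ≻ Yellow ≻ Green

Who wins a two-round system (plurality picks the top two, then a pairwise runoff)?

Round 1 first-place votes: Yellow 0, Blue 5, Green 6, Teal 10, Orange 6, Purple 11. Purple and Teal advance.
Runoff: Purple is ranked above Teal on 11 ballots, Teal above Purple on 27.

Teal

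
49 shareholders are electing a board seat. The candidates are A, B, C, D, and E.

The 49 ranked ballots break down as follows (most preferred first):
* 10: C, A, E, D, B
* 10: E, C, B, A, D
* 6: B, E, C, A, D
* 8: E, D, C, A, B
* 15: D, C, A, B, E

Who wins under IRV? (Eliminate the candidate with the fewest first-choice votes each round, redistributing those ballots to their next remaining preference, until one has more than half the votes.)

E

Round 1: A 0, B 6, C 10, D 15, E 18. A eliminated.
Round 2: B 6, C 10, D 15, E 18. B eliminated.
Round 3: C 10, D 15, E 24. C eliminated.
Round 4: D 15, E 34. E has a majority (≥25).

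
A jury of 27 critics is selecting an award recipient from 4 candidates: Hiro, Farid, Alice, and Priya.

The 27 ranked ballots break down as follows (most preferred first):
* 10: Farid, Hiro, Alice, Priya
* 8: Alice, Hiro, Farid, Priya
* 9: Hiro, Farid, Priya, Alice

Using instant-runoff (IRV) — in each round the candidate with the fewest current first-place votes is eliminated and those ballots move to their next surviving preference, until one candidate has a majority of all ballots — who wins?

Hiro

Round 1: Hiro 9, Farid 10, Alice 8, Priya 0. Priya eliminated.
Round 2: Hiro 9, Farid 10, Alice 8. Alice eliminated.
Round 3: Hiro 17, Farid 10. Hiro has a majority (≥14).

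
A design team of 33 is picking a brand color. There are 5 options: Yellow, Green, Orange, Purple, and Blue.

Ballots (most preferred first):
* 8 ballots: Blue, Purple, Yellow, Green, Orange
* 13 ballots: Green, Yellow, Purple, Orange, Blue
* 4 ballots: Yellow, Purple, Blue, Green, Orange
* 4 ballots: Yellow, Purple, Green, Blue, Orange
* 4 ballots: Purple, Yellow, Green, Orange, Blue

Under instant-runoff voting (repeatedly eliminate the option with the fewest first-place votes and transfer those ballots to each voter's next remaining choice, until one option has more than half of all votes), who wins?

Yellow

Round 1: Yellow 8, Green 13, Orange 0, Purple 4, Blue 8. Orange eliminated.
Round 2: Yellow 8, Green 13, Purple 4, Blue 8. Purple eliminated.
Round 3: Yellow 12, Green 13, Blue 8. Blue eliminated.
Round 4: Yellow 20, Green 13. Yellow has a majority (≥17).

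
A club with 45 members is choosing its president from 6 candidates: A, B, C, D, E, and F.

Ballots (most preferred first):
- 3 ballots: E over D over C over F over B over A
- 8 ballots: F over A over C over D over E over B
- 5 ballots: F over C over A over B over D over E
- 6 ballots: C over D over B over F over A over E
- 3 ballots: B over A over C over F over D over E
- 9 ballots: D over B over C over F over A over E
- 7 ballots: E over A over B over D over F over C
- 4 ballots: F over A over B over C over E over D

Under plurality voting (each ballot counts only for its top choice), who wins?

First-place votes: A 0, B 3, C 6, D 9, E 10, F 17.

F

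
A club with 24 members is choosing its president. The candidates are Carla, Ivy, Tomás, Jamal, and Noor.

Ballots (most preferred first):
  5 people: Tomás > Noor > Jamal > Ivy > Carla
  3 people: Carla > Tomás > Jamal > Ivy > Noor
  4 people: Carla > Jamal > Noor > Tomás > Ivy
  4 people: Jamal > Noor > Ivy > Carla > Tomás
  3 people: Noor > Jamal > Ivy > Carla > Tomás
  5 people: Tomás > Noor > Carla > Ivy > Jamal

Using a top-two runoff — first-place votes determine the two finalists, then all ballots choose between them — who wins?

Carla

Round 1 first-place votes: Carla 7, Ivy 0, Tomás 10, Jamal 4, Noor 3. Tomás and Carla advance.
Runoff: Tomás is ranked above Carla on 10 ballots, Carla above Tomás on 14.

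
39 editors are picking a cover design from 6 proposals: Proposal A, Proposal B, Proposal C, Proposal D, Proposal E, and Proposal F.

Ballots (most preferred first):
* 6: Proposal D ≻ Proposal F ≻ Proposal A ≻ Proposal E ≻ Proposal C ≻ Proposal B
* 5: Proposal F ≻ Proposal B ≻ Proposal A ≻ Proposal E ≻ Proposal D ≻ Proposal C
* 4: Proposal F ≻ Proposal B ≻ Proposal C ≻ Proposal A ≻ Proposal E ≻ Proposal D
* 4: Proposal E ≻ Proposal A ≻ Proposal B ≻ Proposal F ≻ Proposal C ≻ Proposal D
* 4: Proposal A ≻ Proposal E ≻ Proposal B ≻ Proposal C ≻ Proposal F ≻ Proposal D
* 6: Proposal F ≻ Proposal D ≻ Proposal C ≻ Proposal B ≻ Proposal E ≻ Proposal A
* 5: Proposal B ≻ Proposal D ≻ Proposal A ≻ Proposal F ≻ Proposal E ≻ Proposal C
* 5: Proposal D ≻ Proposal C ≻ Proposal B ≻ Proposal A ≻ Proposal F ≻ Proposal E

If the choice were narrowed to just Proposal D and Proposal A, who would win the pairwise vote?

Proposal D

Proposal D is ranked above Proposal A on 22 ballots; Proposal A above Proposal D on 17.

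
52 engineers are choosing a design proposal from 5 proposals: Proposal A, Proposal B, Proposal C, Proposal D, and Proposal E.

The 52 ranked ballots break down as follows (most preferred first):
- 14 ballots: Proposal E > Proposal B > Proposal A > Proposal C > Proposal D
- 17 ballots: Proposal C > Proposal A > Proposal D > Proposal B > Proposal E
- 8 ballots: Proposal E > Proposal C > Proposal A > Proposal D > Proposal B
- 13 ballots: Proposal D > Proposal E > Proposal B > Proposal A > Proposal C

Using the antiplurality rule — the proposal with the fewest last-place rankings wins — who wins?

Last-place votes: Proposal A 0, Proposal B 8, Proposal C 13, Proposal D 14, Proposal E 17.

Proposal A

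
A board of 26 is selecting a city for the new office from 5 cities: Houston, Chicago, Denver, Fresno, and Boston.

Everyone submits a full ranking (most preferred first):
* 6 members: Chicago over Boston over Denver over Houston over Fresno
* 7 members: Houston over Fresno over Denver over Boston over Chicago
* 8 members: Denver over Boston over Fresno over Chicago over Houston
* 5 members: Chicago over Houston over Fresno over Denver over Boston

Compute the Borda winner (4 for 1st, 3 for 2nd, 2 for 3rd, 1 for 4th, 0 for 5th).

Houston: 6×1 + 7×4 + 8×0 + 5×3 = 49
Chicago: 6×4 + 7×0 + 8×1 + 5×4 = 52
Denver: 6×2 + 7×2 + 8×4 + 5×1 = 63
Fresno: 6×0 + 7×3 + 8×2 + 5×2 = 47
Boston: 6×3 + 7×1 + 8×3 + 5×0 = 49

Denver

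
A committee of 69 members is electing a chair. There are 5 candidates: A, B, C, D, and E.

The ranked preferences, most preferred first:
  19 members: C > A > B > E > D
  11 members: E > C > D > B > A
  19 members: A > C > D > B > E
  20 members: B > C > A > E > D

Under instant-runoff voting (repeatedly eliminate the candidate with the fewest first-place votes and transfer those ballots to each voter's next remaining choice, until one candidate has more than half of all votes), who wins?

C

Round 1: A 19, B 20, C 19, D 0, E 11. D eliminated.
Round 2: A 19, B 20, C 19, E 11. E eliminated.
Round 3: A 19, B 20, C 30. A eliminated.
Round 4: B 20, C 49. C has a majority (≥35).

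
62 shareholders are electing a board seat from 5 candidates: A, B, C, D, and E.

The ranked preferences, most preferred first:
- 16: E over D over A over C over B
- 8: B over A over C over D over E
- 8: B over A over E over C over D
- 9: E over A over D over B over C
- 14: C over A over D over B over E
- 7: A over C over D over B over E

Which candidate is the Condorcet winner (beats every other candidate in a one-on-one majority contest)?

A vs B: 46–16
A vs C: 48–14
A vs D: 46–16
A vs E: 37–25
A beats every other candidate.

A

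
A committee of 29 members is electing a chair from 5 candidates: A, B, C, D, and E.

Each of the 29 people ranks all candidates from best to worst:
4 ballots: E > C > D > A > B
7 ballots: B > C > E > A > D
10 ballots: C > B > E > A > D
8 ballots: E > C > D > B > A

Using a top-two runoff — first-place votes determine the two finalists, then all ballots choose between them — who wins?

Round 1 first-place votes: A 0, B 7, C 10, D 0, E 12. E and C advance.
Runoff: E is ranked above C on 12 ballots, C above E on 17.

C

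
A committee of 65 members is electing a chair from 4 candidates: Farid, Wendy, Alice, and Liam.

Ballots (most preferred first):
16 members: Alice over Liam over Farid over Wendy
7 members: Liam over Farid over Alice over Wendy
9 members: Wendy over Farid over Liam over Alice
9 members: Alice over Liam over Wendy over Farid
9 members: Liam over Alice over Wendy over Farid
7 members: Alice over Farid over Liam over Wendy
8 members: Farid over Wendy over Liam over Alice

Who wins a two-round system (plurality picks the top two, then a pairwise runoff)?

Liam

Round 1 first-place votes: Farid 8, Wendy 9, Alice 32, Liam 16. Alice and Liam advance.
Runoff: Alice is ranked above Liam on 32 ballots, Liam above Alice on 33.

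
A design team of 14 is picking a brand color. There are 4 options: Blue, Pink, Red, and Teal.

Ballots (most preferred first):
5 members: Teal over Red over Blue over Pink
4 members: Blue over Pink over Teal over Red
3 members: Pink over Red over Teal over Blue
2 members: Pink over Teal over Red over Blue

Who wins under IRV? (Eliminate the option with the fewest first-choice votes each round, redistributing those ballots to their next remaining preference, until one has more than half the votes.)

Pink

Round 1: Blue 4, Pink 5, Red 0, Teal 5. Red eliminated.
Round 2: Blue 4, Pink 5, Teal 5. Blue eliminated.
Round 3: Pink 9, Teal 5. Pink has a majority (≥8).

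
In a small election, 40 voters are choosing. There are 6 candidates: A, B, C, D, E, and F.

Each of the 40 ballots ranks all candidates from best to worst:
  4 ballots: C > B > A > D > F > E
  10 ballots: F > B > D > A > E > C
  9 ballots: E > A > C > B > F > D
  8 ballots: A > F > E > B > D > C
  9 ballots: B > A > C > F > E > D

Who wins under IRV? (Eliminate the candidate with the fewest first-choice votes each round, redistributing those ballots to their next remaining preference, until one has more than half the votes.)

B

Round 1: A 8, B 9, C 4, D 0, E 9, F 10. D eliminated.
Round 2: A 8, B 9, C 4, E 9, F 10. C eliminated.
Round 3: A 8, B 13, E 9, F 10. A eliminated.
Round 4: B 13, E 9, F 18. E eliminated.
Round 5: B 22, F 18. B has a majority (≥21).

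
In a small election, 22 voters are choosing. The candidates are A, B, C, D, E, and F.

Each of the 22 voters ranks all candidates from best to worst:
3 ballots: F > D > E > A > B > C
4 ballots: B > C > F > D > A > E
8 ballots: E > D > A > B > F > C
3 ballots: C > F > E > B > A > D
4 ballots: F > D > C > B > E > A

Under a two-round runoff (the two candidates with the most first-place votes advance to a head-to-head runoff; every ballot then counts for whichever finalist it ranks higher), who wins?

F

Round 1 first-place votes: A 0, B 4, C 3, D 0, E 8, F 7. E and F advance.
Runoff: E is ranked above F on 8 ballots, F above E on 14.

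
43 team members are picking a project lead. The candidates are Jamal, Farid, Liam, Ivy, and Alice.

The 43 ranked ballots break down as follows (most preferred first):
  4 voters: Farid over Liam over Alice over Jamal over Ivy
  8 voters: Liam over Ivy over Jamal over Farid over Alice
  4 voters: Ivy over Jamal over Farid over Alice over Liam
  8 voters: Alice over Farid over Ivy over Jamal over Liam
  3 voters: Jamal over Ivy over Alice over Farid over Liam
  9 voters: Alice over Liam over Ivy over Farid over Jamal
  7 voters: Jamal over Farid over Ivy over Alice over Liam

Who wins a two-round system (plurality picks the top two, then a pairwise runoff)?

Jamal

Round 1 first-place votes: Jamal 10, Farid 4, Liam 8, Ivy 4, Alice 17. Alice and Jamal advance.
Runoff: Alice is ranked above Jamal on 21 ballots, Jamal above Alice on 22.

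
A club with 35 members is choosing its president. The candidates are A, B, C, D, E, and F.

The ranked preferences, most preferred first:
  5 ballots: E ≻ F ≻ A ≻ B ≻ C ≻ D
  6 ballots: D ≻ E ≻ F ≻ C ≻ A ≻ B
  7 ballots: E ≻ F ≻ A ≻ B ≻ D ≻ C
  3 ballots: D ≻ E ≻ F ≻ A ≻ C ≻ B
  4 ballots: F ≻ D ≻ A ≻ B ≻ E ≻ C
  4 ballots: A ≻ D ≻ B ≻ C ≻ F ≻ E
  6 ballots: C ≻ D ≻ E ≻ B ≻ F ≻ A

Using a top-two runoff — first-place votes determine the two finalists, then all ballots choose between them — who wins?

D

Round 1 first-place votes: A 4, B 0, C 6, D 9, E 12, F 4. E and D advance.
Runoff: E is ranked above D on 12 ballots, D above E on 23.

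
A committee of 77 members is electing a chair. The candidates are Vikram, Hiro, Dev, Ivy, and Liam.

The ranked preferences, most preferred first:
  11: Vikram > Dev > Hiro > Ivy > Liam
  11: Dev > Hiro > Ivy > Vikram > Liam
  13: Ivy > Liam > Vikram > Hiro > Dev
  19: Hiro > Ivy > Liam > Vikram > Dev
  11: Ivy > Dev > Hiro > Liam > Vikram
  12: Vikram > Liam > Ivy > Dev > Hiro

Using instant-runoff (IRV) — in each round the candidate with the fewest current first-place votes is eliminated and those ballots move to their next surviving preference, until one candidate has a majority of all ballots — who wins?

Round 1: Vikram 23, Hiro 19, Dev 11, Ivy 24, Liam 0. Liam eliminated.
Round 2: Vikram 23, Hiro 19, Dev 11, Ivy 24. Dev eliminated.
Round 3: Vikram 23, Hiro 30, Ivy 24. Vikram eliminated.
Round 4: Hiro 41, Ivy 36. Hiro has a majority (≥39).

Hiro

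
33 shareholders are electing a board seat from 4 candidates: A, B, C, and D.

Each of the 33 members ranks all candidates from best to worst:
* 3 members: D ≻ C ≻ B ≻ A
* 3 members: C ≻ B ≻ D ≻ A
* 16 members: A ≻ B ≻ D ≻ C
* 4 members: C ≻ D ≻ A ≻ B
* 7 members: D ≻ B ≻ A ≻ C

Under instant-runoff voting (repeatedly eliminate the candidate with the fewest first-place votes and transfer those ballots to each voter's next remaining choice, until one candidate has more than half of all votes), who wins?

D

Round 1: A 16, B 0, C 7, D 10. B eliminated.
Round 2: A 16, C 7, D 10. C eliminated.
Round 3: A 16, D 17. D has a majority (≥17).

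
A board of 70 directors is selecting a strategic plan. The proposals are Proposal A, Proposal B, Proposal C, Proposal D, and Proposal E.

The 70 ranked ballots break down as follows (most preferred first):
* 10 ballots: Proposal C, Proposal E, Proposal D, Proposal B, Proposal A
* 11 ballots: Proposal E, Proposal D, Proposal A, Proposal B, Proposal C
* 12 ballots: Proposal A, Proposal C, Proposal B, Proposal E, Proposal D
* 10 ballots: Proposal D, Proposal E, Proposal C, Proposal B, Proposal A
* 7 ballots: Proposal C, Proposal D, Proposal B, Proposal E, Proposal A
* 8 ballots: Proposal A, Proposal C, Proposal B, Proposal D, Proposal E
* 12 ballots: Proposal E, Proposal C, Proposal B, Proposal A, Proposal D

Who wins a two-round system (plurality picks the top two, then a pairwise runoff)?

Round 1 first-place votes: Proposal A 20, Proposal B 0, Proposal C 17, Proposal D 10, Proposal E 23. Proposal E and Proposal A advance.
Runoff: Proposal E is ranked above Proposal A on 50 ballots, Proposal A above Proposal E on 20.

Proposal E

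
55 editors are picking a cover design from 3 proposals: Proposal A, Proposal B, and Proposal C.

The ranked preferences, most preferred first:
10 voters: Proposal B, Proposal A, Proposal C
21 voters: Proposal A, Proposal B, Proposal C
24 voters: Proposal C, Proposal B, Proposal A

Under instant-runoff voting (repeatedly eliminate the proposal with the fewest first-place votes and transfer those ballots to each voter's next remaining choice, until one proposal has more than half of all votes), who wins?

Round 1: Proposal A 21, Proposal B 10, Proposal C 24. Proposal B eliminated.
Round 2: Proposal A 31, Proposal C 24. Proposal A has a majority (≥28).

Proposal A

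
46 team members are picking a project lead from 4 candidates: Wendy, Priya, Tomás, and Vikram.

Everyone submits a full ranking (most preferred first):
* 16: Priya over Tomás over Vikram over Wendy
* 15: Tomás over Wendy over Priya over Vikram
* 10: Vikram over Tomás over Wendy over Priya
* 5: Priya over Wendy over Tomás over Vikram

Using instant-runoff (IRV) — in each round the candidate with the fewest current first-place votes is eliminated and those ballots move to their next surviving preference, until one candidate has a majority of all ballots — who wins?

Tomás

Round 1: Wendy 0, Priya 21, Tomás 15, Vikram 10. Wendy eliminated.
Round 2: Priya 21, Tomás 15, Vikram 10. Vikram eliminated.
Round 3: Priya 21, Tomás 25. Tomás has a majority (≥24).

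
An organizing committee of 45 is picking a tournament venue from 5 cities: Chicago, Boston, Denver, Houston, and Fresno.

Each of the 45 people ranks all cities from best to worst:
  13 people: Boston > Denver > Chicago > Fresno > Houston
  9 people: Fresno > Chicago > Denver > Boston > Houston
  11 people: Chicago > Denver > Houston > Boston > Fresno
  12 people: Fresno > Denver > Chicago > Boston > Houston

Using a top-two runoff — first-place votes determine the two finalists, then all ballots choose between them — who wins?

Boston

Round 1 first-place votes: Chicago 11, Boston 13, Denver 0, Houston 0, Fresno 21. Fresno and Boston advance.
Runoff: Fresno is ranked above Boston on 21 ballots, Boston above Fresno on 24.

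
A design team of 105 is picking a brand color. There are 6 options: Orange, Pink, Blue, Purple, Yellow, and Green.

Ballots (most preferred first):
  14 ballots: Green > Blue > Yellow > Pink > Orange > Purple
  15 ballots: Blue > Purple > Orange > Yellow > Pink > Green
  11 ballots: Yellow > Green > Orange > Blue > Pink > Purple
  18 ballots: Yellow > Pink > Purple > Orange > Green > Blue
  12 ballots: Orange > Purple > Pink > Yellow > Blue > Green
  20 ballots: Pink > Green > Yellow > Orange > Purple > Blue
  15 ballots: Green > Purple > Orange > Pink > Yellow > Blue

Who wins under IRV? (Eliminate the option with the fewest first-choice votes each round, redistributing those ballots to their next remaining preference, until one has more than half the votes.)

Yellow

Round 1: Orange 12, Pink 20, Blue 15, Purple 0, Yellow 29, Green 29. Purple eliminated.
Round 2: Orange 12, Pink 20, Blue 15, Yellow 29, Green 29. Orange eliminated.
Round 3: Pink 32, Blue 15, Yellow 29, Green 29. Blue eliminated.
Round 4: Pink 32, Yellow 44, Green 29. Green eliminated.
Round 5: Pink 47, Yellow 58. Yellow has a majority (≥53).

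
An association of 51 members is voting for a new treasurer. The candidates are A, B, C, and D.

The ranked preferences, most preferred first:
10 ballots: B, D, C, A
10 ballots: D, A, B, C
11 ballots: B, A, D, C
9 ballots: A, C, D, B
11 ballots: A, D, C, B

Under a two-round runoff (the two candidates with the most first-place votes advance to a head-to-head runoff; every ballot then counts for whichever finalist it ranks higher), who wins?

A

Round 1 first-place votes: A 20, B 21, C 0, D 10. B and A advance.
Runoff: B is ranked above A on 21 ballots, A above B on 30.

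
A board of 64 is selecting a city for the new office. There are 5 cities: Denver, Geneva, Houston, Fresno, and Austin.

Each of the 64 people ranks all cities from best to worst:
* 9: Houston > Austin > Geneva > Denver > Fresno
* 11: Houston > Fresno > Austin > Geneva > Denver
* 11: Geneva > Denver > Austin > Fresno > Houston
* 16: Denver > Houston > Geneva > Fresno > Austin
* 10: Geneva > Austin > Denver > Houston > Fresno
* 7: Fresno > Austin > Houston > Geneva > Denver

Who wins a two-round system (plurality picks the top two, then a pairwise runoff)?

Houston

Round 1 first-place votes: Denver 16, Geneva 21, Houston 20, Fresno 7, Austin 0. Geneva and Houston advance.
Runoff: Geneva is ranked above Houston on 21 ballots, Houston above Geneva on 43.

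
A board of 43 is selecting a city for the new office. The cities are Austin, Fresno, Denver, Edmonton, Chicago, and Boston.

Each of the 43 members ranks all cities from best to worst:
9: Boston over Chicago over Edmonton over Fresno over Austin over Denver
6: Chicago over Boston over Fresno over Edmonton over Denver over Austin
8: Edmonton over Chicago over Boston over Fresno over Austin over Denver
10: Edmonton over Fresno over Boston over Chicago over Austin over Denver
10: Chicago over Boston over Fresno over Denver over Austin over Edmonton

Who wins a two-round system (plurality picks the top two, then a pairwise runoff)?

Round 1 first-place votes: Austin 0, Fresno 0, Denver 0, Edmonton 18, Chicago 16, Boston 9. Edmonton and Chicago advance.
Runoff: Edmonton is ranked above Chicago on 18 ballots, Chicago above Edmonton on 25.

Chicago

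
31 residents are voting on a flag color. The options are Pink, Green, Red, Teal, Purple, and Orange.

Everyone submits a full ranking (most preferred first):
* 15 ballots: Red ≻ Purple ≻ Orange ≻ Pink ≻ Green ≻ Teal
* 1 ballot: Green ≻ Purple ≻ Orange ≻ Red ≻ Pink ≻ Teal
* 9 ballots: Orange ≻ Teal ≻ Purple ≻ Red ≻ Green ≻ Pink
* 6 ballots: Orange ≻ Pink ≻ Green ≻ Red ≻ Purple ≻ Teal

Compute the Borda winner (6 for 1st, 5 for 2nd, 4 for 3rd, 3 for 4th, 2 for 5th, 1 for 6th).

Orange

Pink: 15×3 + 1×2 + 9×1 + 6×5 = 86
Green: 15×2 + 1×6 + 9×2 + 6×4 = 78
Red: 15×6 + 1×3 + 9×3 + 6×3 = 138
Teal: 15×1 + 1×1 + 9×5 + 6×1 = 67
Purple: 15×5 + 1×5 + 9×4 + 6×2 = 128
Orange: 15×4 + 1×4 + 9×6 + 6×6 = 154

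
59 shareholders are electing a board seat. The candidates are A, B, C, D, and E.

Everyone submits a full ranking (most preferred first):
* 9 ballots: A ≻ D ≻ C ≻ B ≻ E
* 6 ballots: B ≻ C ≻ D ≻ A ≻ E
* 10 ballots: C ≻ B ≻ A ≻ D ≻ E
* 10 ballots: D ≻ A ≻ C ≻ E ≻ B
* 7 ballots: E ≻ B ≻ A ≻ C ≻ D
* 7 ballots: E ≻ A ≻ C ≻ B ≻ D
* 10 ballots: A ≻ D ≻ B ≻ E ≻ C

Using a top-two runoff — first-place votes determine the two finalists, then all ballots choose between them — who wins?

A

Round 1 first-place votes: A 19, B 6, C 10, D 10, E 14. A and E advance.
Runoff: A is ranked above E on 45 ballots, E above A on 14.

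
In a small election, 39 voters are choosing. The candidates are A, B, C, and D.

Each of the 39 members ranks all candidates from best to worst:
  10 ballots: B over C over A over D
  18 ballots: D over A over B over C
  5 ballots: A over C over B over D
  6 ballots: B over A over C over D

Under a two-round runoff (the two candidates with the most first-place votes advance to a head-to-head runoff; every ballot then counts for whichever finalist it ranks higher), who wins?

Round 1 first-place votes: A 5, B 16, C 0, D 18. D and B advance.
Runoff: D is ranked above B on 18 ballots, B above D on 21.

B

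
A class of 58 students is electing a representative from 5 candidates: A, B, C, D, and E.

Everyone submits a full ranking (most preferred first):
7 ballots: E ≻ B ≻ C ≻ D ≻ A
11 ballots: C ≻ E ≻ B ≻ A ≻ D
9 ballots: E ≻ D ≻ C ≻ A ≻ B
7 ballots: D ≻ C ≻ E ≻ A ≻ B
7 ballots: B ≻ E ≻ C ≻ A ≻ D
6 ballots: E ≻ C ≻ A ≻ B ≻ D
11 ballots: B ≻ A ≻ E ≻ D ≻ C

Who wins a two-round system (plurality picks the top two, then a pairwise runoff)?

Round 1 first-place votes: A 0, B 18, C 11, D 7, E 22. E and B advance.
Runoff: E is ranked above B on 40 ballots, B above E on 18.

E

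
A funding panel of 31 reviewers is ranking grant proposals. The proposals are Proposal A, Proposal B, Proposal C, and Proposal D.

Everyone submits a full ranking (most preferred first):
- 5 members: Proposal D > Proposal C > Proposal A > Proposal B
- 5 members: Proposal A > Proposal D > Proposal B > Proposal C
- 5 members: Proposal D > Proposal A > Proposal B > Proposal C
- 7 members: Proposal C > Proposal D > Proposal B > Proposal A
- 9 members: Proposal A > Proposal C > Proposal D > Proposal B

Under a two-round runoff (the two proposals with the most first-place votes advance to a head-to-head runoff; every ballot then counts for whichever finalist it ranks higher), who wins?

Round 1 first-place votes: Proposal A 14, Proposal B 0, Proposal C 7, Proposal D 10. Proposal A and Proposal D advance.
Runoff: Proposal A is ranked above Proposal D on 14 ballots, Proposal D above Proposal A on 17.

Proposal D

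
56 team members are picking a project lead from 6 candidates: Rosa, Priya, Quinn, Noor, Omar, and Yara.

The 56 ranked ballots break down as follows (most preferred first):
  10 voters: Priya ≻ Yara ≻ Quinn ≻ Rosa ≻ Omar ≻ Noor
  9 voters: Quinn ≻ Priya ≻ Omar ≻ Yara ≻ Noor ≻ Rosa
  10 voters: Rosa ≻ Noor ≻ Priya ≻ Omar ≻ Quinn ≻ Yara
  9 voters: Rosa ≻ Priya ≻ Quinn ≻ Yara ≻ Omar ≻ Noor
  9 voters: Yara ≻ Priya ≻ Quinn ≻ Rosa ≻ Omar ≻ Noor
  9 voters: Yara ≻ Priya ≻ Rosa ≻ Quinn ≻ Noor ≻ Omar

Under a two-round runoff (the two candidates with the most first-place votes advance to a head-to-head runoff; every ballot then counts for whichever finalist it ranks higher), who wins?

Round 1 first-place votes: Rosa 19, Priya 10, Quinn 9, Noor 0, Omar 0, Yara 18. Rosa and Yara advance.
Runoff: Rosa is ranked above Yara on 19 ballots, Yara above Rosa on 37.

Yara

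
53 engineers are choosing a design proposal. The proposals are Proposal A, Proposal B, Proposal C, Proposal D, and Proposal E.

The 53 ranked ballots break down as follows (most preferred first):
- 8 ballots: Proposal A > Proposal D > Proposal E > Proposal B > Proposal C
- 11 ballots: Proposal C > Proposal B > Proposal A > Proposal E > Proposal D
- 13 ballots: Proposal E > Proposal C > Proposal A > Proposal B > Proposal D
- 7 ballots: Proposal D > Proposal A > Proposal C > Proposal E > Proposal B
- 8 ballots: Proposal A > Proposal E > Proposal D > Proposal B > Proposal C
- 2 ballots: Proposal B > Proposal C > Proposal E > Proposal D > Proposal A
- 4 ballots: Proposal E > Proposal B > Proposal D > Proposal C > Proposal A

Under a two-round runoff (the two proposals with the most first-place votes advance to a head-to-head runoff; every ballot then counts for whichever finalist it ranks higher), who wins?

Proposal A

Round 1 first-place votes: Proposal A 16, Proposal B 2, Proposal C 11, Proposal D 7, Proposal E 17. Proposal E and Proposal A advance.
Runoff: Proposal E is ranked above Proposal A on 19 ballots, Proposal A above Proposal E on 34.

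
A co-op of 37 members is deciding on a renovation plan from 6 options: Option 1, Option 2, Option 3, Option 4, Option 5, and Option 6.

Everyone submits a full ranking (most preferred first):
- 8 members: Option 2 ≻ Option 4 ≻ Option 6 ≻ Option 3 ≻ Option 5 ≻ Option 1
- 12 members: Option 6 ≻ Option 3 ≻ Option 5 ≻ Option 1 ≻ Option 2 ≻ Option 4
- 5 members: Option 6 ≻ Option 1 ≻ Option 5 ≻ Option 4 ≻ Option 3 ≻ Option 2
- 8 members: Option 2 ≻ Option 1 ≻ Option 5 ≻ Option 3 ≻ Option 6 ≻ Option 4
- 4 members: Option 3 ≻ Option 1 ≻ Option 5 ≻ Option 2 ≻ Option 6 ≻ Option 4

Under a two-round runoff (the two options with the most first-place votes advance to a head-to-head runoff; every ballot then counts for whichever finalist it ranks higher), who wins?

Round 1 first-place votes: Option 1 0, Option 2 16, Option 3 4, Option 4 0, Option 5 0, Option 6 17. Option 6 and Option 2 advance.
Runoff: Option 6 is ranked above Option 2 on 17 ballots, Option 2 above Option 6 on 20.

Option 2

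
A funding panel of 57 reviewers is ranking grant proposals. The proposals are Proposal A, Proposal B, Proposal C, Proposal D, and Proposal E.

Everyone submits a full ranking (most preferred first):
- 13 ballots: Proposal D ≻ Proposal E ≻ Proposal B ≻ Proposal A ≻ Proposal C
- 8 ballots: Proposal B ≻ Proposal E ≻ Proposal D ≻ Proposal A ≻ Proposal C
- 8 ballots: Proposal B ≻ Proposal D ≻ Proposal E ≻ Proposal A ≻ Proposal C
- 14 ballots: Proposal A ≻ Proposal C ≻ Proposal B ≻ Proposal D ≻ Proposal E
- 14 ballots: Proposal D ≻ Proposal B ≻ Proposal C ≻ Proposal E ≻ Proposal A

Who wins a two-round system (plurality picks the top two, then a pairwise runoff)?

Round 1 first-place votes: Proposal A 14, Proposal B 16, Proposal C 0, Proposal D 27, Proposal E 0. Proposal D and Proposal B advance.
Runoff: Proposal D is ranked above Proposal B on 27 ballots, Proposal B above Proposal D on 30.

Proposal B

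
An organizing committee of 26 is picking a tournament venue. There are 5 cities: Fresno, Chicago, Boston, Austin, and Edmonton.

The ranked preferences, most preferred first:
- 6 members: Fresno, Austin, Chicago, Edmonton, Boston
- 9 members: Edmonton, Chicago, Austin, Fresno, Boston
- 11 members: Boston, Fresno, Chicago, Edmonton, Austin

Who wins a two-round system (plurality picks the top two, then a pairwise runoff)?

Round 1 first-place votes: Fresno 6, Chicago 0, Boston 11, Austin 0, Edmonton 9. Boston and Edmonton advance.
Runoff: Boston is ranked above Edmonton on 11 ballots, Edmonton above Boston on 15.

Edmonton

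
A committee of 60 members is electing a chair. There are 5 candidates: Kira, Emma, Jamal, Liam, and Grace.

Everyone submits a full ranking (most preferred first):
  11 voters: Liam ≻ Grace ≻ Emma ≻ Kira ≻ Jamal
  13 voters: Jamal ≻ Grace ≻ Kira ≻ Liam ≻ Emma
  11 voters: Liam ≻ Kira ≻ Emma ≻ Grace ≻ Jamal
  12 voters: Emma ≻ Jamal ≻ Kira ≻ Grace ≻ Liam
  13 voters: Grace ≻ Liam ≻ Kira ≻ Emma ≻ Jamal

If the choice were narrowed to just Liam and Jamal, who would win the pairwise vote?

Liam

Liam is ranked above Jamal on 35 ballots; Jamal above Liam on 25.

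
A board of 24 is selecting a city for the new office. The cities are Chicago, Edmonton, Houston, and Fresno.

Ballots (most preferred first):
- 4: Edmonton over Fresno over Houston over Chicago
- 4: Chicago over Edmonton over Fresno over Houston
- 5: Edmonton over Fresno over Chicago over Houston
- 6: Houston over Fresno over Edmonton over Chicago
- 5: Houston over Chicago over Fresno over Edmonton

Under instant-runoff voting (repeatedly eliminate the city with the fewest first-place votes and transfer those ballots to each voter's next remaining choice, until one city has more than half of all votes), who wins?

Edmonton

Round 1: Chicago 4, Edmonton 9, Houston 11, Fresno 0. Fresno eliminated.
Round 2: Chicago 4, Edmonton 9, Houston 11. Chicago eliminated.
Round 3: Edmonton 13, Houston 11. Edmonton has a majority (≥13).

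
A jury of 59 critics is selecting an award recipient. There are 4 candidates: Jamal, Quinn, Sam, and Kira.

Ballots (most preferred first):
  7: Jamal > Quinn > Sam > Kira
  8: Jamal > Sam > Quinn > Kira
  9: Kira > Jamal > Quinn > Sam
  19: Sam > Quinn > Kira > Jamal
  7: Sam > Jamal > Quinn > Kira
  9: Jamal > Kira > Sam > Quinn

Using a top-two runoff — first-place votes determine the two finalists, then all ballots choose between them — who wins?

Round 1 first-place votes: Jamal 24, Quinn 0, Sam 26, Kira 9. Sam and Jamal advance.
Runoff: Sam is ranked above Jamal on 26 ballots, Jamal above Sam on 33.

Jamal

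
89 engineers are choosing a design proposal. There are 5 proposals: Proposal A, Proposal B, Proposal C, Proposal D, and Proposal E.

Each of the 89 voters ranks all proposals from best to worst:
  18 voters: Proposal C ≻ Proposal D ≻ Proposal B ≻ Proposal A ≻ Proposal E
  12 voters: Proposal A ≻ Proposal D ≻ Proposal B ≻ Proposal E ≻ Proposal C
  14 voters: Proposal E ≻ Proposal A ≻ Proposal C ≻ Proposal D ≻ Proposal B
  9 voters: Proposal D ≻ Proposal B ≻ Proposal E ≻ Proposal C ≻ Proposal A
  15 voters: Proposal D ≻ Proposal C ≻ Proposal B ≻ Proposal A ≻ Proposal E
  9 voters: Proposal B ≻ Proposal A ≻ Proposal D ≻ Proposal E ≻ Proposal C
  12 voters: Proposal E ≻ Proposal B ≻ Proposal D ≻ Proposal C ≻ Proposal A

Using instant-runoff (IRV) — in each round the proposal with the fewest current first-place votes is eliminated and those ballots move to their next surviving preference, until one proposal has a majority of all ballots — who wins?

Proposal D

Round 1: Proposal A 12, Proposal B 9, Proposal C 18, Proposal D 24, Proposal E 26. Proposal B eliminated.
Round 2: Proposal A 21, Proposal C 18, Proposal D 24, Proposal E 26. Proposal C eliminated.
Round 3: Proposal A 21, Proposal D 42, Proposal E 26. Proposal A eliminated.
Round 4: Proposal D 63, Proposal E 26. Proposal D has a majority (≥45).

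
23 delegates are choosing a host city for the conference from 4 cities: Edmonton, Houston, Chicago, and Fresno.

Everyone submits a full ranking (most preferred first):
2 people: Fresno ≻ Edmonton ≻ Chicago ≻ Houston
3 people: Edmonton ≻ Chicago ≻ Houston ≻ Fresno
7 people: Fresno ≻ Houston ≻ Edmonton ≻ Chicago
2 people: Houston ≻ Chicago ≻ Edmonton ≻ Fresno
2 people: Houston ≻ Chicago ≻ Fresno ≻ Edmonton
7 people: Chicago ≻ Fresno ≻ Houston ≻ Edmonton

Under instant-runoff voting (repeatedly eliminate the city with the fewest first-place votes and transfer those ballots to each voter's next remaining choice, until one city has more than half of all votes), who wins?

Round 1: Edmonton 3, Houston 4, Chicago 7, Fresno 9. Edmonton eliminated.
Round 2: Houston 4, Chicago 10, Fresno 9. Houston eliminated.
Round 3: Chicago 14, Fresno 9. Chicago has a majority (≥12).

Chicago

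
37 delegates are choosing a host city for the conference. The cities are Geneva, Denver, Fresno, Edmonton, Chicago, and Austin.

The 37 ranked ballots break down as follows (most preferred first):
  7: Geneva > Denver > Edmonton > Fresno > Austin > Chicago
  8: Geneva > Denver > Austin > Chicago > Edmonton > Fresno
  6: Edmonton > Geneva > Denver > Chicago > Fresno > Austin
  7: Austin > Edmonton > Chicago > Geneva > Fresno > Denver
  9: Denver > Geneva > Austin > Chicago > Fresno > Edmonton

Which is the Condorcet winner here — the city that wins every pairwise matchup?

Geneva vs Denver: 28–9
Geneva vs Fresno: 37–0
Geneva vs Edmonton: 24–13
Geneva vs Chicago: 30–7
Geneva vs Austin: 30–7
Geneva beats every other city.

Geneva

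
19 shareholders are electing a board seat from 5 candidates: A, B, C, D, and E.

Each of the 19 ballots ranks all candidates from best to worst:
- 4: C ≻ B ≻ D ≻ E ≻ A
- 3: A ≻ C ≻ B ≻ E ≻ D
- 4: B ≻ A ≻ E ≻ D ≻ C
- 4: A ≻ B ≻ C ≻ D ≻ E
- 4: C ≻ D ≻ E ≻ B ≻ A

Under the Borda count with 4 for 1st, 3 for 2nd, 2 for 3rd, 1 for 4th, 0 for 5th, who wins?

B

A: 4×0 + 3×4 + 4×3 + 4×4 + 4×0 = 40
B: 4×3 + 3×2 + 4×4 + 4×3 + 4×1 = 50
C: 4×4 + 3×3 + 4×0 + 4×2 + 4×4 = 49
D: 4×2 + 3×0 + 4×1 + 4×1 + 4×3 = 28
E: 4×1 + 3×1 + 4×2 + 4×0 + 4×2 = 23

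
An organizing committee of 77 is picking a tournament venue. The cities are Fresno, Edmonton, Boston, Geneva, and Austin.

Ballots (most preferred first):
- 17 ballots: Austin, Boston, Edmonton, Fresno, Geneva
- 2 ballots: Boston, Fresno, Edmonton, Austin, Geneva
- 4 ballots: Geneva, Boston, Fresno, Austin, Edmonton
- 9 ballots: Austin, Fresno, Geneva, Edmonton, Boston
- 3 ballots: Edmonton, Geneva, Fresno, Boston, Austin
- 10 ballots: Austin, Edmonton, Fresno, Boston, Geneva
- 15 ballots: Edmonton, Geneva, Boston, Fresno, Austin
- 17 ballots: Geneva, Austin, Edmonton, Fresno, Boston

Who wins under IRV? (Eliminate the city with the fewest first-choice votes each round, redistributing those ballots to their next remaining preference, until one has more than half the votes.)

Round 1: Fresno 0, Edmonton 18, Boston 2, Geneva 21, Austin 36. Fresno eliminated.
Round 2: Edmonton 18, Boston 2, Geneva 21, Austin 36. Boston eliminated.
Round 3: Edmonton 20, Geneva 21, Austin 36. Edmonton eliminated.
Round 4: Geneva 39, Austin 38. Geneva has a majority (≥39).

Geneva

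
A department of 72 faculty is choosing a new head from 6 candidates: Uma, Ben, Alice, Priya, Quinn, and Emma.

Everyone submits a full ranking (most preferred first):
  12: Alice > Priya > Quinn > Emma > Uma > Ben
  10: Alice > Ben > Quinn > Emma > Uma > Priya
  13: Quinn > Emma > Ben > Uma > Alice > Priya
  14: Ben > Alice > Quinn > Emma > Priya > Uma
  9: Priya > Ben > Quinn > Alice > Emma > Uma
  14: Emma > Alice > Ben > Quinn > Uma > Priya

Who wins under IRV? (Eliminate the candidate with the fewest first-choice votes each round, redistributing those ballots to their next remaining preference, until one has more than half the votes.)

Round 1: Uma 0, Ben 14, Alice 22, Priya 9, Quinn 13, Emma 14. Uma eliminated.
Round 2: Ben 14, Alice 22, Priya 9, Quinn 13, Emma 14. Priya eliminated.
Round 3: Ben 23, Alice 22, Quinn 13, Emma 14. Quinn eliminated.
Round 4: Ben 23, Alice 22, Emma 27. Alice eliminated.
Round 5: Ben 33, Emma 39. Emma has a majority (≥37).

Emma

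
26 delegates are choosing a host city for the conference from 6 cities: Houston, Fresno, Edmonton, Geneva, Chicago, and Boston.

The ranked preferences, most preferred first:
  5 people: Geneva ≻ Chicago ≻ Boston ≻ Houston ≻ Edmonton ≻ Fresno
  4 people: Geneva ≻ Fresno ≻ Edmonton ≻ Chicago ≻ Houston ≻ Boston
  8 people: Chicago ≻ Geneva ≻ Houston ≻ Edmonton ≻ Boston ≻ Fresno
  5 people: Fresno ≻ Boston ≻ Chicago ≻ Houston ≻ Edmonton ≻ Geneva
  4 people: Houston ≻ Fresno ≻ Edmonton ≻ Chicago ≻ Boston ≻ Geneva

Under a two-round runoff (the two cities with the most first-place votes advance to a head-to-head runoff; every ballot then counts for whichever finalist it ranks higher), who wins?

Chicago

Round 1 first-place votes: Houston 4, Fresno 5, Edmonton 0, Geneva 9, Chicago 8, Boston 0. Geneva and Chicago advance.
Runoff: Geneva is ranked above Chicago on 9 ballots, Chicago above Geneva on 17.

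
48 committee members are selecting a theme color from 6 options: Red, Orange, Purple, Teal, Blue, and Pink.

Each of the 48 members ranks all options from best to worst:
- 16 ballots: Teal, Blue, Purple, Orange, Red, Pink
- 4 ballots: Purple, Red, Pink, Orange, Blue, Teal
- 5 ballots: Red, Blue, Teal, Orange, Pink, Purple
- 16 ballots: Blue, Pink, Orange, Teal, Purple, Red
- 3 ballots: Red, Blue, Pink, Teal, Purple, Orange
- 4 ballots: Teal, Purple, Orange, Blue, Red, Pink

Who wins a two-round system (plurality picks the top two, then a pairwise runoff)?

Round 1 first-place votes: Red 8, Orange 0, Purple 4, Teal 20, Blue 16, Pink 0. Teal and Blue advance.
Runoff: Teal is ranked above Blue on 20 ballots, Blue above Teal on 28.

Blue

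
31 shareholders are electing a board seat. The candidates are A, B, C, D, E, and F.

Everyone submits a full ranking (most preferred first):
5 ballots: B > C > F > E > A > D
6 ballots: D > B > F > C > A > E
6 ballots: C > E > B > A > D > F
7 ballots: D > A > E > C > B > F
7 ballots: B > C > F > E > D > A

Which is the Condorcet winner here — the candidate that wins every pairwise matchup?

B vs A: 24–7
B vs C: 18–13
B vs D: 18–13
B vs E: 18–13
B vs F: 31–0
B beats every other candidate.

B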